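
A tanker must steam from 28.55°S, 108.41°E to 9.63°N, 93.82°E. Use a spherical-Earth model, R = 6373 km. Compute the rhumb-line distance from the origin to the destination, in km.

4527 km

Δψ = ln[tan(π/4+φ₂/2)/tan(π/4+φ₁/2)] = +0.6892;  Δφ = +0.6664 rad,  Δλ = -0.2546 rad
q = Δφ/Δψ = 0.9669
d = R·√(Δφ² + q²Δλ²) = 6373·0.71040 = 4527 km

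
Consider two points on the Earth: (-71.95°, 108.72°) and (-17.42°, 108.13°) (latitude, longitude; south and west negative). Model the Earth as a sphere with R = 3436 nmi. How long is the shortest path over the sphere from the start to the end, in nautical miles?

cos σ = sin φ₁ sin φ₂ + cos φ₁ cos φ₂ cos Δλ
      = sin(-71.95°)sin(-17.42°) + cos(-71.95°)cos(-17.42°)cos(-0.59°) = 0.5803
σ = 54.531° → d = Rσ = 3436·0.95175 = 3270 nmi

3270 nmi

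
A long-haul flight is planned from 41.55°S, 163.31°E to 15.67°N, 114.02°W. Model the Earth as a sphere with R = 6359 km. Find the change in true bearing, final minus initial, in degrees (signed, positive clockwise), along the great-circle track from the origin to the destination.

-25.3°

At departure: θ₁ = atan2(sin Δλ cos φ₂, cos φ₁ sin φ₂ − sin φ₁ cos φ₂ cos Δλ) = 73.46°
At arrival: θ₂ = atan2(sin Δλ cos φ₁, −cos φ₂ sin φ₁ + sin φ₂ cos φ₁ cos Δλ) = 48.17°
Δθ = θ₂ − θ₁ = -25.3°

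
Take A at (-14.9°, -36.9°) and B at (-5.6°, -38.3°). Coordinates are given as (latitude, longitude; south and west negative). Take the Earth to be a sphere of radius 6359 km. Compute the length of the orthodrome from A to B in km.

1043 km

Haversine: a = sin²(Δφ/2)+cos φ₁ cos φ₂ sin²(Δλ/2) = 0.00672;  σ = 2·atan2(√a,√(1−a))
σ = 9.401° → d = Rσ = 6359·0.16408 = 1043 km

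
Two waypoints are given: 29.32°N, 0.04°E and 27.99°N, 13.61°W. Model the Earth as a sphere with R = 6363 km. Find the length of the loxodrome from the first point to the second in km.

1338 km

Δψ = ln[tan(π/4+φ₂/2)/tan(π/4+φ₁/2)] = -0.0265;  Δφ = -0.0232 rad,  Δλ = -0.2382 rad
q = Δφ/Δψ = 0.8775
d = R·√(Δφ² + q²Δλ²) = 6363·0.21034 = 1338 km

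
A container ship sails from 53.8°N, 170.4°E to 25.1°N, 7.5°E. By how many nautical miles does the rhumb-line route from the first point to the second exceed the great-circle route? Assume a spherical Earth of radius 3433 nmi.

1571 nmi

Great circle: cos σ = sin φ₁ sin φ₂ + cos φ₁ cos φ₂ cos Δλ,  σ = 1.7405 rad → d_gc = 5975.1 nmi
Rhumb line: Δψ = -0.6655, q = Δφ/Δψ = 0.7527, d_rh = R√(Δφ²+q²Δλ²) = 7545.7 nmi
Excess = 7545.7 − 5975.1 = 1570.6 ≈ 1571 nmi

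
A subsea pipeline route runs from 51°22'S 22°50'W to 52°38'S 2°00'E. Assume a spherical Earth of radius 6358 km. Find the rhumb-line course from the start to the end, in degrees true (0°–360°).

94.7°

Δψ = ln[tan(π/4+φ₂/2)/tan(π/4+φ₁/2)] = -0.0359
Δλ = +0.4334 rad (taken the short way round)
course = atan2(Δλ, Δψ) = 94.74°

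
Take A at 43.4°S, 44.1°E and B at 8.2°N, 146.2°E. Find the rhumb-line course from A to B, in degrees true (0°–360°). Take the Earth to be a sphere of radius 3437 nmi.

61.0°

Meridional parts: M(φ₁)=-0.8424, M(φ₂)=+0.1436 → ΔM = +0.9860;  Δλ = +1.7820 rad
tan C = Δλ / ΔM = +1.8072 → C = 61.04°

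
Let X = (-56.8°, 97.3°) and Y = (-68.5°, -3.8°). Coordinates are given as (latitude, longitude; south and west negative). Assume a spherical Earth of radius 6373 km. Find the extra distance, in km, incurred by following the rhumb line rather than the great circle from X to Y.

551 km

Great circle: cos σ = sin φ₁ sin φ₂ + cos φ₁ cos φ₂ cos Δλ,  σ = 0.7379 rad → d_gc = 4702.4 km
Rhumb line: Δψ = -0.4512, q = Δφ/Δψ = 0.4526, d_rh = R√(Δφ²+q²Δλ²) = 5253.1 km
Excess = 5253.1 − 4702.4 = 550.7 ≈ 551 km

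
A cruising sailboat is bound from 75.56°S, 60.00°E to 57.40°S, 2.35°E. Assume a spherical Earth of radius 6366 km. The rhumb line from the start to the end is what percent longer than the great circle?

3.6%

Great circle: σ = 0.4784 rad → d_gc = Rσ = 3045.5 km
Rhumb: Δφ = +0.3170, Δλ = -1.0062, Δψ = +0.8365, q = Δφ/Δψ = 0.3789 → d_rh = R√(Δφ²+q²Δλ²) = 3156.2 km
Excess = (3156.2 − 3045.5) / 3045.5 = 110.7 / 3045.5 = 3.63% ≈ 3.6%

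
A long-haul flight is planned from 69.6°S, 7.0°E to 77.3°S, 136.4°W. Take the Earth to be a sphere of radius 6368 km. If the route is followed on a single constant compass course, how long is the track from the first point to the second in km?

Rhumb course C = atan2(Δλ, Δψ) with Δψ = ln[tan(π/4+φ₂/2)/tan(π/4+φ₁/2)] = -0.4805, Δλ = -2.5028 → C = 259.13°
d = R·|Δφ| / |cos C| = 6368·0.13439 / 0.18853 = 4539 km

4539 km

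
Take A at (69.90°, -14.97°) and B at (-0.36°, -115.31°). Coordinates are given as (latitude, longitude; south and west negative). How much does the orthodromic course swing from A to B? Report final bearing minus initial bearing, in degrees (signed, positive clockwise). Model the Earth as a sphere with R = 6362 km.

-79.8°

At departure: θ₁ = atan2(sin Δλ cos φ₂, cos φ₁ sin φ₂ − sin φ₁ cos φ₂ cos Δλ) = 279.60°
At arrival: θ₂ = atan2(sin Δλ cos φ₁, −cos φ₂ sin φ₁ + sin φ₂ cos φ₁ cos Δλ) = 199.81°
Δθ = θ₂ − θ₁ = -79.8°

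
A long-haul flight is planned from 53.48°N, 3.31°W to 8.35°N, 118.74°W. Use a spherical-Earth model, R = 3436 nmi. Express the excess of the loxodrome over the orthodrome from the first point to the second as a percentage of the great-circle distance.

Great circle: σ = 1.7073 rad → d_gc = Rσ = 5866.4 nmi
Rhumb: Δφ = -0.7877, Δλ = -2.0146, Δψ = -0.9626, q = Δφ/Δψ = 0.8183 → d_rh = R√(Δφ²+q²Δλ²) = 6277.8 nmi
Excess = (6277.8 − 5866.4) / 5866.4 = 411.4 / 5866.4 = 7.01% ≈ 7.0%

7.0%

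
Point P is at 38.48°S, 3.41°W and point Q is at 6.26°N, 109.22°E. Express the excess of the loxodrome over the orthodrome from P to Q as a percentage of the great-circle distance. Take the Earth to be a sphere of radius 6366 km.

2.3%

Great circle: σ = 1.9469 rad → d_gc = Rσ = 12393.8 km
Rhumb: Δφ = +0.7809, Δλ = +1.9658, Δψ = +0.8381, q = Δφ/Δψ = 0.9317 → d_rh = R√(Δφ²+q²Δλ²) = 12674.5 km
Excess = (12674.5 − 12393.8) / 12393.8 = 280.7 / 12393.8 = 2.26% ≈ 2.3%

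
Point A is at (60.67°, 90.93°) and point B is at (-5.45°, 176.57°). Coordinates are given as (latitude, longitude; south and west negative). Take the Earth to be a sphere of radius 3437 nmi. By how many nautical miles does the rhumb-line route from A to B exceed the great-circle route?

Great circle: cos σ = sin φ₁ sin φ₂ + cos φ₁ cos φ₂ cos Δλ,  σ = 1.6165 rad → d_gc = 5556.1 nmi
Rhumb line: Δψ = -1.4359, q = Δφ/Δψ = 0.8037, d_rh = R√(Δφ²+q²Δλ²) = 5725.4 nmi
Excess = 5725.4 − 5556.1 = 169.3 ≈ 169 nmi

169 nmi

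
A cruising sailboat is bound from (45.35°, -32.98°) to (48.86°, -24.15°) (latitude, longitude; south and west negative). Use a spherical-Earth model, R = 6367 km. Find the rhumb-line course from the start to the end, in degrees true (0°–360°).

59.7°

Δψ = ln[tan(π/4+φ₂/2)/tan(π/4+φ₁/2)] = +0.0900
Δλ = +0.1541 rad (taken the short way round)
course = atan2(Δλ, Δψ) = 59.70°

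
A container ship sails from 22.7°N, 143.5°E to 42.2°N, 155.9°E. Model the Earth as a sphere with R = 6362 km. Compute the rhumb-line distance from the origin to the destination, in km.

2452 km

Rhumb course C = atan2(Δλ, Δψ) with Δψ = ln[tan(π/4+φ₂/2)/tan(π/4+φ₁/2)] = +0.4069, Δλ = +0.2164 → C = 28.01°
d = R·|Δφ| / |cos C| = 6362·0.34034 / 0.88288 = 2452 km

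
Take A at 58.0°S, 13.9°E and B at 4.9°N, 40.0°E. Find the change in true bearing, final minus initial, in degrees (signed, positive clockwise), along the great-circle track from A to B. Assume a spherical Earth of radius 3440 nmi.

-13.8°

Initial bearing θ₁ = atan2(sin Δλ cos φ₂, cos φ₁ sin φ₂ − sin φ₁ cos φ₂ cos Δλ) = 28.60°
Final bearing θ₂ = (initial bearing from the destination back to the start) + 180° = 14.75°
Δθ = θ₂ − θ₁ = -13.8°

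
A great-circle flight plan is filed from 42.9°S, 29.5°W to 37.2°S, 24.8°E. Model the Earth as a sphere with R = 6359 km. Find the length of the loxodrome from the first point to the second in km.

4652 km

Δψ = ln[tan(π/4+φ₂/2)/tan(π/4+φ₁/2)] = +0.1301;  Δφ = +0.0995 rad,  Δλ = +0.9477 rad
q = Δφ/Δψ = 0.7647
d = R·√(Δφ² + q²Δλ²) = 6359·0.73153 = 4652 km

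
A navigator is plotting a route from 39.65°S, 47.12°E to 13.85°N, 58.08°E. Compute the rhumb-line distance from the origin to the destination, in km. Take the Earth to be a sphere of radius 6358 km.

Rhumb course C = atan2(Δλ, Δψ) with Δψ = ln[tan(π/4+φ₂/2)/tan(π/4+φ₁/2)] = +0.9991, Δλ = +0.1913 → C = 10.84°
d = R·|Δφ| / |cos C| = 6358·0.93375 / 0.98216 = 6045 km

6045 km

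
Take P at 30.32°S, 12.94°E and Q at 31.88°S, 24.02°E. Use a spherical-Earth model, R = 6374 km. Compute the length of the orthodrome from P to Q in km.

cos σ = sin φ₁ sin φ₂ + cos φ₁ cos φ₂ cos Δλ
      = sin(-30.32°)sin(-31.88°) + cos(-30.32°)cos(-31.88°)cos(11.08°) = 0.9860
σ = 9.610° → d = Rσ = 6374·0.16773 = 1069 km

1069 km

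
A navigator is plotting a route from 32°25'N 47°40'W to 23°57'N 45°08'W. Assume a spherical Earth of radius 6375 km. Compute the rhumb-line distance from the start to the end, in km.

Rhumb course C = atan2(Δλ, Δψ) with Δψ = ln[tan(π/4+φ₂/2)/tan(π/4+φ₁/2)] = -0.1679, Δλ = +0.0442 → C = 165.25°
d = R·|Δφ| / |cos C| = 6375·0.14777 / 0.96703 = 974 km

974 km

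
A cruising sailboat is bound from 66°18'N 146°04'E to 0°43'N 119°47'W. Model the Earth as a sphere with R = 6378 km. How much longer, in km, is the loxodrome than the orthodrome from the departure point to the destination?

512 km

Great circle: cos σ = sin φ₁ sin φ₂ + cos φ₁ cos φ₂ cos Δλ,  σ = 1.5884 rad → d_gc = 10131.0 km
Rhumb line: Δψ = -1.5490, q = Δφ/Δψ = 0.7390, d_rh = R√(Δφ²+q²Δλ²) = 10643.2 km
Excess = 10643.2 − 10131.0 = 512.2 ≈ 512 km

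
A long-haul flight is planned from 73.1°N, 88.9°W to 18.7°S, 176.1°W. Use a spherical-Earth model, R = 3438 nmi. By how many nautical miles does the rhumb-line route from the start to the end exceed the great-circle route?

Great circle: cos σ = sin φ₁ sin φ₂ + cos φ₁ cos φ₂ cos Δλ,  σ = 1.8685 rad → d_gc = 6423.87 nmi
Rhumb line: Δψ = -2.2391, q = Δφ/Δψ = 0.7156, d_rh = R√(Δφ²+q²Δλ²) = 6660.38 nmi
Excess = 6660.38 − 6423.87 = 236.51 ≈ 237 nmi

237 nmi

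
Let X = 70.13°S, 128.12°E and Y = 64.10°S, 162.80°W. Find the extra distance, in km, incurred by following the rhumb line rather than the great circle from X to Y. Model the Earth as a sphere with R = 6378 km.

Great circle: cos σ = sin φ₁ sin φ₂ + cos φ₁ cos φ₂ cos Δλ,  σ = 0.4533 rad → d_gc = 2891.0 km
Rhumb line: Δψ = +0.2722, q = Δφ/Δψ = 0.3867, d_rh = R√(Δφ²+q²Δλ²) = 3048.3 km
Excess = 3048.3 − 2891.0 = 157.3 ≈ 157 km

157 km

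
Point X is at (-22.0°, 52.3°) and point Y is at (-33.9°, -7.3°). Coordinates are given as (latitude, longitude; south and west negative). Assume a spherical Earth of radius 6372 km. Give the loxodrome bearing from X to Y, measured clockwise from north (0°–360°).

Meridional parts: M(φ₁)=-0.3938, M(φ₂)=-0.6296 → ΔM = -0.2358;  Δλ = -1.0402 rad
tan C = Δλ / ΔM = +4.4117 → C = 257.23°

257.2°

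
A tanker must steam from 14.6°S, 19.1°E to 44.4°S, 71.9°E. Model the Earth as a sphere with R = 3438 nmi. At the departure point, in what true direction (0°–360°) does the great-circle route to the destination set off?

135.0°

θ = atan2( sin Δλ·cos φ₂ ,  cos φ₁ sin φ₂ − sin φ₁ cos φ₂ cos Δλ )
  = atan2(+0.5691, -0.5682) = 134.95°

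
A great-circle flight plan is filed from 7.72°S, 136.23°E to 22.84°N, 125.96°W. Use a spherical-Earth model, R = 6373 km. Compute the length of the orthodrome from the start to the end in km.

11140 km

cos σ = sin φ₁ sin φ₂ + cos φ₁ cos φ₂ cos Δλ
      = sin(-7.72°)sin(22.84°) + cos(-7.72°)cos(22.84°)cos(97.81°) = -0.1762
σ = 100.151° → d = Rσ = 6373·1.74796 = 11140 km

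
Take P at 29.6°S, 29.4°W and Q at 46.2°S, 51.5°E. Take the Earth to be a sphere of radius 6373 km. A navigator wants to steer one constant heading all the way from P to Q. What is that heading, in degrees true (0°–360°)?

104.7°

Δψ = ln[tan(π/4+φ₂/2)/tan(π/4+φ₁/2)] = -0.3700
Δλ = +1.4120 rad (taken the short way round)
course = atan2(Δλ, Δψ) = 104.69°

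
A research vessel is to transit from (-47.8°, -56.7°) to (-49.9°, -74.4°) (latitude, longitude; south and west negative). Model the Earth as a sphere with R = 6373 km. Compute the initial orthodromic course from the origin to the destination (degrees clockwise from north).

253.2°

θ = atan2( sin Δλ·cos φ₂ ,  cos φ₁ sin φ₂ − sin φ₁ cos φ₂ cos Δλ )
  = atan2(-0.1958, -0.0592) = 253.17°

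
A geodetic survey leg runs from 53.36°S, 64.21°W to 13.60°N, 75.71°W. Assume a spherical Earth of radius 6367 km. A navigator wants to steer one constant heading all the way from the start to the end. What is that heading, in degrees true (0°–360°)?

Meridional parts: M(φ₁)=-1.1053, M(φ₂)=+0.2396 → ΔM = +1.3449;  Δλ = -0.2007 rad
tan C = Δλ / ΔM = -0.1492 → C = 351.51°

351.5°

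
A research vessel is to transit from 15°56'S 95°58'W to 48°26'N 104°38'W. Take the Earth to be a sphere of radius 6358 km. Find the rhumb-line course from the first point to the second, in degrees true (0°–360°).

Δψ = ln[tan(π/4+φ₂/2)/tan(π/4+φ₁/2)] = +1.2506
Δλ = -0.1513 rad (taken the short way round)
course = atan2(Δλ, Δψ) = 353.10°

353.1°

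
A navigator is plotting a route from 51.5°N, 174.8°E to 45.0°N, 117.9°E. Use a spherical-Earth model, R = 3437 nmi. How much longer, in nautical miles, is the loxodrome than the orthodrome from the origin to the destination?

55 nmi

Great circle: cos σ = sin φ₁ sin φ₂ + cos φ₁ cos φ₂ cos Δλ,  σ = 0.6538 rad → d_gc = 2247.1 nmi
Rhumb line: Δψ = -0.1707, q = Δφ/Δψ = 0.6646, d_rh = R√(Δφ²+q²Δλ²) = 2301.8 nmi
Excess = 2301.8 − 2247.1 = 54.7 ≈ 55 nmi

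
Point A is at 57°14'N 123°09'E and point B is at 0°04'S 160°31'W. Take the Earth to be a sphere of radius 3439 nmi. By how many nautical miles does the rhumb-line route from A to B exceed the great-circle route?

Great circle: cos σ = sin φ₁ sin φ₂ + cos φ₁ cos φ₂ cos Δλ,  σ = 1.4436 rad → d_gc = 4964.4 nmi
Rhumb line: Δψ = -1.2253, q = Δφ/Δψ = 0.8162, d_rh = R√(Δφ²+q²Δλ²) = 5080.5 nmi
Excess = 5080.5 − 4964.4 = 116.1 ≈ 116 nmi

116 nmi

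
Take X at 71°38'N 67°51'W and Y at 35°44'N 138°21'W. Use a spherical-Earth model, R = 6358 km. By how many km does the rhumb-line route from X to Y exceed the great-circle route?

250 km

Great circle: cos σ = sin φ₁ sin φ₂ + cos φ₁ cos φ₂ cos Δλ,  σ = 0.8768 rad → d_gc = 5574.4 km
Rhumb line: Δψ = -1.1537, q = Δφ/Δψ = 0.5431, d_rh = R√(Δφ²+q²Δλ²) = 5824.3 km
Excess = 5824.3 − 5574.4 = 249.9 ≈ 250 km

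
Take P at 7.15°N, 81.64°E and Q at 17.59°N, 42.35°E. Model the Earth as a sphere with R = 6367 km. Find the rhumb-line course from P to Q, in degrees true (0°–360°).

Δψ = ln[tan(π/4+φ₂/2)/tan(π/4+φ₁/2)] = +0.1868
Δλ = -0.6857 rad (taken the short way round)
course = atan2(Δλ, Δψ) = 285.24°

285.2°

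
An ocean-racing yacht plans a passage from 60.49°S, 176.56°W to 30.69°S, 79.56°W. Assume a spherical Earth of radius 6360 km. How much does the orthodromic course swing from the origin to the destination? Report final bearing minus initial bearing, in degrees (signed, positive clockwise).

-79.8°

At departure: θ₁ = atan2(sin Δλ cos φ₂, cos φ₁ sin φ₂ − sin φ₁ cos φ₂ cos Δλ) = 111.87°
At arrival: θ₂ = atan2(sin Δλ cos φ₁, −cos φ₂ sin φ₁ + sin φ₂ cos φ₁ cos Δλ) = 32.11°
Δθ = θ₂ − θ₁ = -79.8°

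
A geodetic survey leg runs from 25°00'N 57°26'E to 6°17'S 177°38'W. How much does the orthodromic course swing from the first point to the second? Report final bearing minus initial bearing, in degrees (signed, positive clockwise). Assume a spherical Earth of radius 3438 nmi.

+35.9°

Initial bearing θ₁ = atan2(sin Δλ cos φ₂, cos φ₁ sin φ₂ − sin φ₁ cos φ₂ cos Δλ) = 80.16°
Final bearing θ₂ = (initial bearing from the destination back to the start) + 180° = 116.06°
Δθ = θ₂ − θ₁ = +35.9°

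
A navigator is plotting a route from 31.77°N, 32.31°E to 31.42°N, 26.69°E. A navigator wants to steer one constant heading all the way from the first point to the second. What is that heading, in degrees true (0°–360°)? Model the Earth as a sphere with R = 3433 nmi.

265.8°

Δψ = ln[tan(π/4+φ₂/2)/tan(π/4+φ₁/2)] = -0.0072
Δλ = -0.0981 rad (taken the short way round)
course = atan2(Δλ, Δψ) = 265.82°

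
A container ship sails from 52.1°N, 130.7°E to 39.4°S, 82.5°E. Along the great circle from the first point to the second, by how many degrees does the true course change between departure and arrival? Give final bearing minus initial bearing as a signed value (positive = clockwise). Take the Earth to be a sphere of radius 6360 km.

Initial bearing θ₁ = atan2(sin Δλ cos φ₂, cos φ₁ sin φ₂ − sin φ₁ cos φ₂ cos Δλ) = 215.88°
Final bearing θ₂ = (initial bearing from the destination back to the start) + 180° = 207.77°
Δθ = θ₂ − θ₁ = -8.1°

-8.1°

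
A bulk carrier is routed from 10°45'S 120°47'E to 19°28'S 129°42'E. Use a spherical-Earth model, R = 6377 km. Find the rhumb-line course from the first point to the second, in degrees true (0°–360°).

135.4°

Meridional parts: M(φ₁)=-0.1887, M(φ₂)=-0.3465 → ΔM = -0.1578;  Δλ = +0.1556 rad
tan C = Δλ / ΔM = -0.9865 → C = 135.39°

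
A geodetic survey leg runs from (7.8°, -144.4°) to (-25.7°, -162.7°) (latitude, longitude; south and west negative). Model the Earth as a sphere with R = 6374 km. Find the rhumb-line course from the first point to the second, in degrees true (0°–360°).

Meridional parts: M(φ₁)=+0.1366, M(φ₂)=-0.4644 → ΔM = -0.6010;  Δλ = -0.3194 rad
tan C = Δλ / ΔM = +0.5315 → C = 207.99°

208.0°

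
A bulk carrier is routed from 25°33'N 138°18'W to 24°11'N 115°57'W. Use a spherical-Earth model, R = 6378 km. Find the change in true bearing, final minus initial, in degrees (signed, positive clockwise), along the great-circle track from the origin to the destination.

+9.5°

At departure: θ₁ = atan2(sin Δλ cos φ₂, cos φ₁ sin φ₂ − sin φ₁ cos φ₂ cos Δλ) = 89.06°
At arrival: θ₂ = atan2(sin Δλ cos φ₁, −cos φ₂ sin φ₁ + sin φ₂ cos φ₁ cos Δλ) = 98.56°
Δθ = θ₂ − θ₁ = +9.5°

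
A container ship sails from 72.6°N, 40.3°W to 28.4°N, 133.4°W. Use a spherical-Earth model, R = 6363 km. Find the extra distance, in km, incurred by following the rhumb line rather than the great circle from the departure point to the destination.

Great circle: cos σ = sin φ₁ sin φ₂ + cos φ₁ cos φ₂ cos Δλ,  σ = 1.1156 rad → d_gc = 7098.6 km
Rhumb line: Δψ = -1.3599, q = Δφ/Δψ = 0.5673, d_rh = R√(Δφ²+q²Δλ²) = 7648.3 km
Excess = 7648.3 − 7098.6 = 549.7 ≈ 550 km

550 km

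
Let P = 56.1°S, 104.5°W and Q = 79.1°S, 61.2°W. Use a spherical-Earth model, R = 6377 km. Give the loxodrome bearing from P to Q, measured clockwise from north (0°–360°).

146.9°

Meridional parts: M(φ₁)=-1.1882, M(φ₂)=-2.3496 → ΔM = -1.1614;  Δλ = +0.7557 rad
tan C = Δλ / ΔM = -0.6507 → C = 146.95°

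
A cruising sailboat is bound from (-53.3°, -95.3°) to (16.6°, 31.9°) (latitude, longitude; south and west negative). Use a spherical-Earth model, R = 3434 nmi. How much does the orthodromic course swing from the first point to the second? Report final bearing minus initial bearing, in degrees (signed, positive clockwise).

-75.5°

Initial bearing θ₁ = atan2(sin Δλ cos φ₂, cos φ₁ sin φ₂ − sin φ₁ cos φ₂ cos Δλ) = 111.05°
Final bearing θ₂ = (initial bearing from the destination back to the start) + 180° = 35.59°
Δθ = θ₂ − θ₁ = -75.5°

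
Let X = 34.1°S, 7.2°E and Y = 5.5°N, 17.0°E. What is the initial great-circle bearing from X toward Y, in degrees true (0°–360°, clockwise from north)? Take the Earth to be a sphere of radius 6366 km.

15.1°

N = sin Δλ·cos φ₂ = +0.1694;  D = cos φ₁ sin φ₂ − sin φ₁ cos φ₂ cos Δλ = +0.6293
initial course = atan2(N, D) = 15.07°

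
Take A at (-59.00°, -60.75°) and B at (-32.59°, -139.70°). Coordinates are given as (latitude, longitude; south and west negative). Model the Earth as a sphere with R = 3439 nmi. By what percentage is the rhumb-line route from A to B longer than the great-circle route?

Great circle: σ = 0.9946 rad → d_gc = Rσ = 3420.3 nmi
Rhumb: Δφ = +0.4609, Δλ = -1.3779, Δψ = +0.6804, q = Δφ/Δψ = 0.6775 → d_rh = R√(Δφ²+q²Δλ²) = 3580.5 nmi
Excess = (3580.5 − 3420.3) / 3420.3 = 160.2 / 3420.3 = 4.68% ≈ 4.7%

4.7%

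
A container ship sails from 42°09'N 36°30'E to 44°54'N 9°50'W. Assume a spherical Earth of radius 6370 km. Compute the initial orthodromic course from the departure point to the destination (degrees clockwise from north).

290.8°

θ = atan2( sin Δλ·cos φ₂ ,  cos φ₁ sin φ₂ − sin φ₁ cos φ₂ cos Δλ )
  = atan2(-0.5124, +0.1951) = 290.85°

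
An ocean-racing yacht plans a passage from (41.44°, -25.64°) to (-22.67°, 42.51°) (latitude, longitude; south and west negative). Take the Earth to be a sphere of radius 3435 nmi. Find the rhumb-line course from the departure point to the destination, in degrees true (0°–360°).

135.3°

Δψ = ln[tan(π/4+φ₂/2)/tan(π/4+φ₁/2)] = -1.2025
Δλ = +1.1894 rad (taken the short way round)
course = atan2(Δλ, Δψ) = 135.31°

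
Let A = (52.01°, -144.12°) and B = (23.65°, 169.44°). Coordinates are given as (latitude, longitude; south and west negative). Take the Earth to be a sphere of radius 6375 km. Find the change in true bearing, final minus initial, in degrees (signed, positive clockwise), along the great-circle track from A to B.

At departure: θ₁ = atan2(sin Δλ cos φ₂, cos φ₁ sin φ₂ − sin φ₁ cos φ₂ cos Δλ) = 249.32°
At arrival: θ₂ = atan2(sin Δλ cos φ₁, −cos φ₂ sin φ₁ + sin φ₂ cos φ₁ cos Δλ) = 218.95°
Δθ = θ₂ − θ₁ = -30.4°

-30.4°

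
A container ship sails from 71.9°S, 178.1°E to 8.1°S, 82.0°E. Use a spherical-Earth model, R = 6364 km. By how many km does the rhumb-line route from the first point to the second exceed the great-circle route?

Great circle: cos σ = sin φ₁ sin φ₂ + cos φ₁ cos φ₂ cos Δλ,  σ = 1.4694 rad → d_gc = 9351.1 km
Rhumb line: Δψ = +1.6953, q = Δφ/Δψ = 0.6568, d_rh = R√(Δφ²+q²Δλ²) = 9968.7 km
Excess = 9968.7 − 9351.1 = 617.6 ≈ 618 km

618 km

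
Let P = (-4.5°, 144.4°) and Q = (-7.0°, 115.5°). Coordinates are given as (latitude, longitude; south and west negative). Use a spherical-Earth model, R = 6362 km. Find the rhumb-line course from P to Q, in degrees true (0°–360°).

265.0°

Meridional parts: M(φ₁)=-0.0786, M(φ₂)=-0.1225 → ΔM = -0.0439;  Δλ = -0.5044 rad
tan C = Δλ / ΔM = +11.5009 → C = 265.03°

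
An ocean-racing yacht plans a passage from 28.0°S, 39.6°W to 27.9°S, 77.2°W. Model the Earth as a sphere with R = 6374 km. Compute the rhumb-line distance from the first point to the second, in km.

Δψ = ln[tan(π/4+φ₂/2)/tan(π/4+φ₁/2)] = +0.0020;  Δφ = +0.0017 rad,  Δλ = -0.6562 rad
q = Δφ/Δψ = 0.8834
d = R·√(Δφ² + q²Δλ²) = 6374·0.57970 = 3695 km

3695 km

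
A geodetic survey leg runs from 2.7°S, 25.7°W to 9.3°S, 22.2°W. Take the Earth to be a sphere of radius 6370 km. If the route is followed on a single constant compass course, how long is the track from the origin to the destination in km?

829 km

Rhumb course C = atan2(Δλ, Δψ) with Δψ = ln[tan(π/4+φ₂/2)/tan(π/4+φ₁/2)] = -0.1159, Δλ = +0.0611 → C = 152.21°
d = R·|Δφ| / |cos C| = 6370·0.11519 / 0.88463 = 829 km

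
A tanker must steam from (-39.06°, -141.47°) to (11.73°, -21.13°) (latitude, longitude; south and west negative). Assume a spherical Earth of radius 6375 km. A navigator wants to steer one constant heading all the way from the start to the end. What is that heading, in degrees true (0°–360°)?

65.7°

Δψ = ln[tan(π/4+φ₂/2)/tan(π/4+φ₁/2)] = +0.9478
Δλ = +2.1003 rad (taken the short way round)
course = atan2(Δλ, Δψ) = 65.71°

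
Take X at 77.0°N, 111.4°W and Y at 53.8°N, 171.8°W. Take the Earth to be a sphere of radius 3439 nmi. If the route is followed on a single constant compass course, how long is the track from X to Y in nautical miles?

Δψ = ln[tan(π/4+φ₂/2)/tan(π/4+φ₁/2)] = -1.0539;  Δφ = -0.4049 rad,  Δλ = -1.0542 rad
q = Δφ/Δψ = 0.3842
d = R·√(Δφ² + q²Δλ²) = 3439·0.57272 = 1970 nmi

1970 nmi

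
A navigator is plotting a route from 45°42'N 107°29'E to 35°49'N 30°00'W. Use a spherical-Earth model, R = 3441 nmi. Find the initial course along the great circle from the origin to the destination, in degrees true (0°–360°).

θ = atan2( sin Δλ·cos φ₂ ,  cos φ₁ sin φ₂ − sin φ₁ cos φ₂ cos Δλ )
  = atan2(-0.5480, +0.8365) = 326.77°

326.8°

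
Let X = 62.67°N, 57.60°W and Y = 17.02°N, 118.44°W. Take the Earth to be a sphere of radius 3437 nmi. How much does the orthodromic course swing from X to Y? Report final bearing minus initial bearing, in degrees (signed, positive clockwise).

Initial bearing θ₁ = atan2(sin Δλ cos φ₂, cos φ₁ sin φ₂ − sin φ₁ cos φ₂ cos Δλ) = 251.49°
Final bearing θ₂ = (initial bearing from the destination back to the start) + 180° = 207.08°
Δθ = θ₂ − θ₁ = -44.4°

-44.4°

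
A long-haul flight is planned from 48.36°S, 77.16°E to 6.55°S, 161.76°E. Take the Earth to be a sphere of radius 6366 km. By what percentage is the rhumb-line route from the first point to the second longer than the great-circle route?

2.6%

Great circle: σ = 1.4229 rad → d_gc = Rσ = 9058.1 km
Rhumb: Δφ = +0.7297, Δλ = +1.4765, Δψ = +0.8523, q = Δφ/Δψ = 0.8562 → d_rh = R√(Δφ²+q²Δλ²) = 9292.2 km
Excess = (9292.2 − 9058.1) / 9058.1 = 234.1 / 9058.1 = 2.58% ≈ 2.6%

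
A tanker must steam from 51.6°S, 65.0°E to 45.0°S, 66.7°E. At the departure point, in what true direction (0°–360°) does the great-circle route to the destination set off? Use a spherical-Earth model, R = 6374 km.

N = sin Δλ·cos φ₂ = +0.0210;  D = cos φ₁ sin φ₂ − sin φ₁ cos φ₂ cos Δλ = +0.1147
initial course = atan2(N, D) = 10.36°

10.4°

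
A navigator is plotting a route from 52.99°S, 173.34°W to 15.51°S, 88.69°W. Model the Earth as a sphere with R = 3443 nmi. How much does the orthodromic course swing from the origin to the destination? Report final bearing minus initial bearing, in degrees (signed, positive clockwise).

Initial bearing θ₁ = atan2(sin Δλ cos φ₂, cos φ₁ sin φ₂ − sin φ₁ cos φ₂ cos Δλ) = 95.31°
Final bearing θ₂ = (initial bearing from the destination back to the start) + 180° = 38.46°
Δθ = θ₂ − θ₁ = -56.8°

-56.8°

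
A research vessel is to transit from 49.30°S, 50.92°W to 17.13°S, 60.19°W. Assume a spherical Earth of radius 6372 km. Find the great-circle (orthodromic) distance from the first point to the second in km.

Haversine: a = sin²(Δφ/2)+cos φ₁ cos φ₂ sin²(Δλ/2) = 0.08083;  σ = 2·atan2(√a,√(1−a))
σ = 33.035° → d = Rσ = 6372·0.57658 = 3674 km

3674 km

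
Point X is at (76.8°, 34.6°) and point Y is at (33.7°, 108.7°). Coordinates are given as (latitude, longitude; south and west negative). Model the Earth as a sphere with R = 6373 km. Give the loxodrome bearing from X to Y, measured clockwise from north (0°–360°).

139.8°

Δψ = ln[tan(π/4+φ₂/2)/tan(π/4+φ₁/2)] = -1.5314
Δλ = +1.2933 rad (taken the short way round)
course = atan2(Δλ, Δψ) = 139.82°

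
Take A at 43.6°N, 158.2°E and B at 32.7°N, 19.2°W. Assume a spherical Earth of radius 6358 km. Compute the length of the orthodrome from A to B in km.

11503 km

cos σ = sin φ₁ sin φ₂ + cos φ₁ cos φ₂ cos Δλ
      = sin(43.60°)sin(32.70°) + cos(43.60°)cos(32.70°)cos(-177.40°) = -0.2362
σ = 103.663° → d = Rσ = 6358·1.80926 = 11503 km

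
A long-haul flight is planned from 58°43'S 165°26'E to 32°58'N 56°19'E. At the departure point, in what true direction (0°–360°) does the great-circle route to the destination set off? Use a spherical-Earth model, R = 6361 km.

273.4°

N = sin Δλ·cos φ₂ = -0.7927;  D = cos φ₁ sin φ₂ − sin φ₁ cos φ₂ cos Δλ = +0.0477
initial course = atan2(N, D) = 273.45°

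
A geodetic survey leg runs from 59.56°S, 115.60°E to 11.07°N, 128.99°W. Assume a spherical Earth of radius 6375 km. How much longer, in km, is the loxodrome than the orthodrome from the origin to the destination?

Great circle: cos σ = sin φ₁ sin φ₂ + cos φ₁ cos φ₂ cos Δλ,  σ = 1.9594 rad → d_gc = 12491.13 km
Rhumb line: Δψ = +1.4961, q = Δφ/Δψ = 0.8239, d_rh = R√(Δφ²+q²Δλ²) = 13179.61 km
Excess = 13179.61 − 12491.13 = 688.48 ≈ 688 km

688 km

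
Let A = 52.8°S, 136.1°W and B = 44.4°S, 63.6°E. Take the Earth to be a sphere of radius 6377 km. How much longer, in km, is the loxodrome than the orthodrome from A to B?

2745 km

Great circle: cos σ = sin φ₁ sin φ₂ + cos φ₁ cos φ₂ cos Δλ,  σ = 1.4196 rad → d_gc = 9052.8 km
Rhumb line: Δψ = +0.2224, q = Δφ/Δψ = 0.6592, d_rh = R√(Δφ²+q²Δλ²) = 11797.9 km
Excess = 11797.9 − 9052.8 = 2745.1 ≈ 2745 km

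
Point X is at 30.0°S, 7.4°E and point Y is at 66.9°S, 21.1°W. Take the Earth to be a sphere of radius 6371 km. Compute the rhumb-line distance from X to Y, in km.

4549 km

Rhumb course C = atan2(Δλ, Δψ) with Δψ = ln[tan(π/4+φ₂/2)/tan(π/4+φ₁/2)] = -1.0386, Δλ = -0.4974 → C = 205.59°
d = R·|Δφ| / |cos C| = 6371·0.64403 / 0.90189 = 4549 km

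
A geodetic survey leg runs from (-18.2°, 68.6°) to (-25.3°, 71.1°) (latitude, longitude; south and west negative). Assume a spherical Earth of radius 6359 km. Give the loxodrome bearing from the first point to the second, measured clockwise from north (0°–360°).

Meridional parts: M(φ₁)=-0.3231, M(φ₂)=-0.4567 → ΔM = -0.1335;  Δλ = +0.0436 rad
tan C = Δλ / ΔM = -0.3268 → C = 161.90°

161.9°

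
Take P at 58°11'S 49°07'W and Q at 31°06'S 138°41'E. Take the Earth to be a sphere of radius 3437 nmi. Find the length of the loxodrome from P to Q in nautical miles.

7325 nmi

Rhumb course C = atan2(Δλ, Δψ) with Δψ = ln[tan(π/4+φ₂/2)/tan(π/4+φ₁/2)] = +0.6836, Δλ = -3.0055 → C = 282.81°
d = R·|Δφ| / |cos C| = 3437·0.47269 / 0.22179 = 7325 nmi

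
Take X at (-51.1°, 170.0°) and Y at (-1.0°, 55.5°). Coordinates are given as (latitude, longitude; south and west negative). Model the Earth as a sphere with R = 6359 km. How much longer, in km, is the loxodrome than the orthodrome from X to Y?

Great circle: cos σ = sin φ₁ sin φ₂ + cos φ₁ cos φ₂ cos Δλ,  σ = 1.8202 rad → d_gc = 11574.4 km
Rhumb line: Δψ = +1.0234, q = Δφ/Δψ = 0.8544, d_rh = R√(Δφ²+q²Δλ²) = 12198.3 km
Excess = 12198.3 − 11574.4 = 623.9 ≈ 624 km

624 km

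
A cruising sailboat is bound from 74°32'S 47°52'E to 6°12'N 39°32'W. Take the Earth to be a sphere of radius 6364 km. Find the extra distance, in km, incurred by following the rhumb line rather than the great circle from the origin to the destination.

491 km

Great circle: cos σ = sin φ₁ sin φ₂ + cos φ₁ cos φ₂ cos Δλ,  σ = 1.6630 rad → d_gc = 10583.3 km
Rhumb line: Δψ = +2.1050, q = Δφ/Δψ = 0.6694, d_rh = R√(Δφ²+q²Δλ²) = 11074.2 km
Excess = 11074.2 − 10583.3 = 490.9 ≈ 491 km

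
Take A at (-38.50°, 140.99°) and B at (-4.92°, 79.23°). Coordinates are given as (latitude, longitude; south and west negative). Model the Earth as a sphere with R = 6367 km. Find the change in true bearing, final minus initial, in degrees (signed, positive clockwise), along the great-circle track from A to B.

Initial bearing θ₁ = atan2(sin Δλ cos φ₂, cos φ₁ sin φ₂ − sin φ₁ cos φ₂ cos Δλ) = 284.46°
Final bearing θ₂ = (initial bearing from the destination back to the start) + 180° = 310.48°
Δθ = θ₂ − θ₁ = +26.0°

+26.0°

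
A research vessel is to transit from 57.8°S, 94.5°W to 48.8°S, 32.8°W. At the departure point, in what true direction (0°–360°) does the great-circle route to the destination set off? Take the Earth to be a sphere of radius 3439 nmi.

103.3°

θ = atan2( sin Δλ·cos φ₂ ,  cos φ₁ sin φ₂ − sin φ₁ cos φ₂ cos Δλ )
  = atan2(+0.5800, -0.1367) = 103.26°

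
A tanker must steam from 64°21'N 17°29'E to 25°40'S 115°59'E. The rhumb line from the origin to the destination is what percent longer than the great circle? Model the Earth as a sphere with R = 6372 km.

Great circle: σ = 2.0355 rad → d_gc = Rσ = 12969.9 km
Rhumb: Δφ = -1.5711, Δλ = +1.7191, Δψ = -1.9437, q = Δφ/Δψ = 0.8083 → d_rh = R√(Δφ²+q²Δλ²) = 13365.0 km
Excess = (13365.0 − 12969.9) / 12969.9 = 395.1 / 12969.9 = 3.046% ≈ 3.0%

3.0%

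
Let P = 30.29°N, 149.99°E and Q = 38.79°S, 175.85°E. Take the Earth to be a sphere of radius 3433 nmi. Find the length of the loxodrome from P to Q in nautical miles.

Rhumb course C = atan2(Δλ, Δψ) with Δψ = ln[tan(π/4+φ₂/2)/tan(π/4+φ₁/2)] = -1.2907, Δλ = +0.4513 → C = 160.73°
d = R·|Δφ| / |cos C| = 3433·1.20567 / 0.94395 = 4385 nmi

4385 nmi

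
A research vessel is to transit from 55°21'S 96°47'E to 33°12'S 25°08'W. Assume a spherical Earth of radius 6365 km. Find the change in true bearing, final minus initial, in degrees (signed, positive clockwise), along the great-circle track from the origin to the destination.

+104.1°

Initial bearing θ₁ = atan2(sin Δλ cos φ₂, cos φ₁ sin φ₂ − sin φ₁ cos φ₂ cos Δλ) = 226.45°
Final bearing θ₂ = (initial bearing from the destination back to the start) + 180° = 330.50°
Δθ = θ₂ − θ₁ = +104.1°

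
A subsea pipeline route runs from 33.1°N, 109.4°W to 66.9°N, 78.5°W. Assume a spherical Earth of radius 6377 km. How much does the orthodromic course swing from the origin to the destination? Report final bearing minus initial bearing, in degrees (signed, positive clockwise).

+25.0°

Initial bearing θ₁ = atan2(sin Δλ cos φ₂, cos φ₁ sin φ₂ − sin φ₁ cos φ₂ cos Δλ) = 18.95°
Final bearing θ₂ = (initial bearing from the destination back to the start) + 180° = 43.91°
Δθ = θ₂ − θ₁ = +25.0°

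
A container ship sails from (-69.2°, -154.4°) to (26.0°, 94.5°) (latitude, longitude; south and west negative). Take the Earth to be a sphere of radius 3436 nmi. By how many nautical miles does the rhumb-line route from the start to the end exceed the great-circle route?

368 nmi

Great circle: cos σ = sin φ₁ sin φ₂ + cos φ₁ cos φ₂ cos Δλ,  σ = 2.1232 rad → d_gc = 7295.2 nmi
Rhumb line: Δψ = +2.1656, q = Δφ/Δψ = 0.7673, d_rh = R√(Δφ²+q²Δλ²) = 7663.3 nmi
Excess = 7663.3 − 7295.2 = 368.1 ≈ 368 nmi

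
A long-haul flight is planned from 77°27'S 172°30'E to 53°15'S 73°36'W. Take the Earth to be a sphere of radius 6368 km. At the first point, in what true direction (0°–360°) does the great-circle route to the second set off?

θ = atan2( sin Δλ·cos φ₂ ,  cos φ₁ sin φ₂ − sin φ₁ cos φ₂ cos Δλ )
  = atan2(+0.5470, -0.4107) = 126.90°

126.9°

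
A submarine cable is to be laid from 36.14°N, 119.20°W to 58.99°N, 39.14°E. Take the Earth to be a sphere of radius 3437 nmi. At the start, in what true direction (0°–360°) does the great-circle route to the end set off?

N = sin Δλ·cos φ₂ = +0.1902;  D = cos φ₁ sin φ₂ − sin φ₁ cos φ₂ cos Δλ = +0.9745
initial course = atan2(N, D) = 11.04°

11.0°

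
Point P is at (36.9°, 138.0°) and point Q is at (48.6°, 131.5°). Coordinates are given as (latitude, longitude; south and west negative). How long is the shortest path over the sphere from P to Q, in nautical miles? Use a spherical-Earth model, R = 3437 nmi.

757 nmi

Haversine: a = sin²(Δφ/2)+cos φ₁ cos φ₂ sin²(Δλ/2) = 0.01209;  σ = 2·atan2(√a,√(1−a))
σ = 12.625° → d = Rσ = 3437·0.22034 = 757 nmi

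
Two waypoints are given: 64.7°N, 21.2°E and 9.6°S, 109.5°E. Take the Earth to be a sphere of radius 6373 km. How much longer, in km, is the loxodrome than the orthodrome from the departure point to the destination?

Great circle: cos σ = sin φ₁ sin φ₂ + cos φ₁ cos φ₂ cos Δλ,  σ = 1.7095 rad → d_gc = 10894.7 km
Rhumb line: Δψ = -1.6625, q = Δφ/Δψ = 0.7800, d_rh = R√(Δφ²+q²Δλ²) = 11269.1 km
Excess = 11269.1 − 10894.7 = 374.4 ≈ 374 km

374 km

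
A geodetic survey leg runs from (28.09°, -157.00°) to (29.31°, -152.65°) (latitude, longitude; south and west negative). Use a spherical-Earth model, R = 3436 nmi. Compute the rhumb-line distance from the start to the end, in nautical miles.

240 nmi

Rhumb course C = atan2(Δλ, Δψ) with Δψ = ln[tan(π/4+φ₂/2)/tan(π/4+φ₁/2)] = +0.0243, Δλ = +0.0759 → C = 72.27°
d = R·|Δφ| / |cos C| = 3436·0.02129 / 0.30456 = 240 nmi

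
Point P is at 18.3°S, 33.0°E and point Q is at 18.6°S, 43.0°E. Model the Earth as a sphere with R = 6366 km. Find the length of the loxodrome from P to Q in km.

Δψ = ln[tan(π/4+φ₂/2)/tan(π/4+φ₁/2)] = -0.0055;  Δφ = -0.0052 rad,  Δλ = +0.1745 rad
q = Δφ/Δψ = 0.9486
d = R·√(Δφ² + q²Δλ²) = 6366·0.16564 = 1054 km

1054 km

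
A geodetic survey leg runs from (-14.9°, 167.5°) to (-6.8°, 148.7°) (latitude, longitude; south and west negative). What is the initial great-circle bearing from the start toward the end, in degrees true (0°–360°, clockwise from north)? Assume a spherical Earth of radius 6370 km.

N = sin Δλ·cos φ₂ = -0.3200;  D = cos φ₁ sin φ₂ − sin φ₁ cos φ₂ cos Δλ = +0.1273
initial course = atan2(N, D) = 291.69°

291.7°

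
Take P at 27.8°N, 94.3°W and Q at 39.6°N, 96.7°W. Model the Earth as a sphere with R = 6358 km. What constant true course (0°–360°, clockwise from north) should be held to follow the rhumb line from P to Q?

350.4°

Meridional parts: M(φ₁)=+0.5054, M(φ₂)=+0.7538 → ΔM = +0.2484;  Δλ = -0.0419 rad
tan C = Δλ / ΔM = -0.1686 → C = 350.43°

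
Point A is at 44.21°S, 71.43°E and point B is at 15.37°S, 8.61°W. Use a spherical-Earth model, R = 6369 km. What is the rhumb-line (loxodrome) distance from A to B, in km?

Rhumb course C = atan2(Δλ, Δψ) with Δψ = ln[tan(π/4+φ₂/2)/tan(π/4+φ₁/2)] = +0.5905, Δλ = -1.3970 → C = 292.91°
d = R·|Δφ| / |cos C| = 6369·0.50335 / 0.38933 = 8234 km

8234 km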